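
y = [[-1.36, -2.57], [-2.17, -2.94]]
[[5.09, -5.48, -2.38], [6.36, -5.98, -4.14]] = y @ [[-0.87, -0.47, 2.30], [-1.52, 2.38, -0.29]]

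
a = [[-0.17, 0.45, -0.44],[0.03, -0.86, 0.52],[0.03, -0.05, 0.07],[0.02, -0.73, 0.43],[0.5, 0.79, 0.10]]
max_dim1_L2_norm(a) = 1.01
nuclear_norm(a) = 2.31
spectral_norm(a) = 1.59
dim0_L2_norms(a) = [0.53, 1.45, 0.81]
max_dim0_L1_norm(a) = 2.88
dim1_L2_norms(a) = [0.65, 1.01, 0.09, 0.85, 0.94]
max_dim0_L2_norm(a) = 1.45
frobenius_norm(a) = 1.75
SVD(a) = [[0.36,-0.42,0.03], [-0.62,0.22,-0.19], [-0.05,0.08,-0.90], [-0.53,0.17,0.38], [0.45,0.86,0.07]] @ diag([1.5928447997468866, 0.7136566601277321, 0.006294074565129272]) @ [[0.08,  0.90,  -0.42], [0.72,  0.24,  0.65], [0.69,  -0.36,  -0.63]]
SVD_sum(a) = [[0.05, 0.52, -0.24], [-0.08, -0.90, 0.42], [-0.01, -0.07, 0.03], [-0.07, -0.76, 0.35], [0.06, 0.64, -0.30]] + [[-0.22, -0.07, -0.2], [0.11, 0.04, 0.10], [0.04, 0.01, 0.04], [0.09, 0.03, 0.08], [0.44, 0.15, 0.4]] + [[0.0, -0.00, -0.0], [-0.00, 0.0, 0.0], [-0.0, 0.00, 0.0], [0.0, -0.00, -0.0], [0.00, -0.0, -0.00]]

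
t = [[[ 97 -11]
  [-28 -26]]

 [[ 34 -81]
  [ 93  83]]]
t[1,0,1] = -81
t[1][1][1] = 83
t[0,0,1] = -11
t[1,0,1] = -81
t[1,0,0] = 34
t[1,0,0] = 34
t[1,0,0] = 34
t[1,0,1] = -81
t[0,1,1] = -26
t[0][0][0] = 97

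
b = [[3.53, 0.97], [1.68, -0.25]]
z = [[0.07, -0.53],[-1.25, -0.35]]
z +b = [[3.60, 0.44],[0.43, -0.6]]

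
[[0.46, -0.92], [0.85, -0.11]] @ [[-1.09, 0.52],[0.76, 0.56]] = [[-1.2, -0.28], [-1.01, 0.38]]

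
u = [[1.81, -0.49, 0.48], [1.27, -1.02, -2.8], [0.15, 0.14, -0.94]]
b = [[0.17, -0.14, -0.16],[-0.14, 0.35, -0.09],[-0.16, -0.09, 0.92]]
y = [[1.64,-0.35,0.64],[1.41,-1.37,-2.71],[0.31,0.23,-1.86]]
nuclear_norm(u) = 5.63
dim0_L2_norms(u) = [2.22, 1.14, 2.99]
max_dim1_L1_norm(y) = 5.49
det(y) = 5.06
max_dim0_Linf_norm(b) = 0.92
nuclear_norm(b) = 1.44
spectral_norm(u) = 3.38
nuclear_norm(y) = 6.35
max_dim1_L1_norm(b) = 1.17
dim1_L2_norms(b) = [0.27, 0.39, 0.94]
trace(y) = -1.59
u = y + b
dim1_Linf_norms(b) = [0.17, 0.35, 0.92]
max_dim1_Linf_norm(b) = 0.92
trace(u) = -0.15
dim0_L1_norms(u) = [3.23, 1.65, 4.22]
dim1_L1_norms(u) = [2.78, 5.09, 1.23]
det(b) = 0.02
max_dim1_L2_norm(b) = 0.94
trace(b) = 1.44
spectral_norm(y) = 3.72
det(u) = 2.22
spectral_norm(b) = 0.96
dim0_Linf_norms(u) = [1.81, 1.02, 2.8]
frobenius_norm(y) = 4.25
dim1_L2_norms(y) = [1.79, 3.35, 1.9]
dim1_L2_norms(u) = [1.94, 3.24, 0.96]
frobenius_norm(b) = 1.05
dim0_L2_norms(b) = [0.27, 0.39, 0.94]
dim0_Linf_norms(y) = [1.64, 1.37, 2.71]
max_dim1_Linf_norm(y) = 2.71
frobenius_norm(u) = 3.89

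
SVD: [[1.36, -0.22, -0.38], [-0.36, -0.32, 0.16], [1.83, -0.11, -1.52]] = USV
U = [[-0.49, 0.87, 0.01],[0.13, 0.09, -0.99],[-0.86, -0.48, -0.16]]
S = [2.75, 0.52, 0.35]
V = [[-0.83,  0.06,  0.55], [0.51,  -0.32,  0.8], [0.22,  0.95,  0.24]]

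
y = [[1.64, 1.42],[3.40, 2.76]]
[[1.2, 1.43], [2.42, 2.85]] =y @ [[0.42,0.36], [0.36,0.59]]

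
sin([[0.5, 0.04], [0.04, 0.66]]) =[[0.48,0.03], [0.03,0.61]]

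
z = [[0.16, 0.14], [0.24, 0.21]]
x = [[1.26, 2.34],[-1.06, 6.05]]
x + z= [[1.42, 2.48], [-0.82, 6.26]]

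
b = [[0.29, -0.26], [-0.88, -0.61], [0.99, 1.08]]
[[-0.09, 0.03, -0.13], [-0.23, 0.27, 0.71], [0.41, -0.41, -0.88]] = b @[[0.01, -0.13, -0.65], [0.37, -0.26, -0.22]]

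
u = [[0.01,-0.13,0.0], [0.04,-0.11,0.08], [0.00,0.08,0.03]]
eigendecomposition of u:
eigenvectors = [[0.68, -0.95, -0.64],[0.64, -0.15, 0.21],[-0.36, 0.29, 0.74]]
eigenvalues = [-0.11, -0.01, 0.05]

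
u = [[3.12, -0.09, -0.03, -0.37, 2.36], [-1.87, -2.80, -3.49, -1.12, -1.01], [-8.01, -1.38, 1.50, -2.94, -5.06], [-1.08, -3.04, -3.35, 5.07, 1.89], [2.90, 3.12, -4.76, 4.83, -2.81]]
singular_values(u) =[11.93, 8.52, 6.29, 3.5, 0.11]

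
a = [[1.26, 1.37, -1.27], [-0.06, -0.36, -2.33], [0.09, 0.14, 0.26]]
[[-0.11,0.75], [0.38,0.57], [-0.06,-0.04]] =a @ [[-0.29, 0.17], [0.04, 0.14], [-0.16, -0.27]]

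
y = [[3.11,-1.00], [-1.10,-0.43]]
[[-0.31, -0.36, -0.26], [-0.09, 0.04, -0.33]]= y @ [[-0.02, -0.08, 0.09], [0.25, 0.11, 0.54]]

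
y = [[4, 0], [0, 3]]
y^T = [[4, 0], [0, 3]]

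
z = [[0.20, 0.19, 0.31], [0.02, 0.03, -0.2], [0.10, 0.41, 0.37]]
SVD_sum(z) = [[0.11,0.25,0.29], [-0.03,-0.08,-0.09], [0.15,0.34,0.41]] + [[0.0,-0.05,0.04], [-0.01,0.12,-0.10], [-0.0,0.06,-0.05]] + [[0.09,-0.01,-0.02],[0.06,-0.01,-0.01],[-0.05,0.01,0.01]]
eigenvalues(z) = [(0.31+0j), (0.14+0.17j), (0.14-0.17j)]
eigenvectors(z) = [[0.84+0.00j, (-0.69+0j), -0.69-0.00j], [(-0.27+0j), (0.46+0.21j), (0.46-0.21j)], [0.47+0.00j, -0.16-0.50j, -0.16+0.50j]]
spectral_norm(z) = 0.69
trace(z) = 0.60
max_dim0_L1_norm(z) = 0.88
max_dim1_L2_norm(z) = 0.56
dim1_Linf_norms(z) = [0.31, 0.2, 0.41]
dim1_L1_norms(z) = [0.7, 0.25, 0.88]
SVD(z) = [[-0.58,-0.33,0.75], [0.18,0.84,0.51], [-0.8,0.43,-0.43]] @ diag([0.694287283876462, 0.17798931484550817, 0.12159346712826169]) @ [[-0.28, -0.62, -0.73], [-0.04, 0.77, -0.64], [0.96, -0.15, -0.24]]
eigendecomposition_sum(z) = [[(0.37+0j), (0.66+0j), (0.28-0j)], [(-0.12-0j), (-0.21-0j), (-0.09+0j)], [(0.21+0j), (0.36+0j), (0.15-0j)]] + [[-0.08+0.05j, -0.23-0.11j, 0.02-0.14j], [0.07-0.00j, 0.12+0.14j, (-0.06+0.09j)], [(-0.05-0.05j), (0.02-0.19j), 0.11-0.02j]] + [[(-0.08-0.05j), -0.23+0.11j, (0.02+0.14j)], [0.07+0.00j, 0.12-0.14j, (-0.06-0.09j)], [-0.05+0.05j, 0.02+0.19j, 0.11+0.02j]]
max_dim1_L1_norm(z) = 0.88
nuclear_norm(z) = 0.99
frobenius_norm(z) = 0.73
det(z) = 0.02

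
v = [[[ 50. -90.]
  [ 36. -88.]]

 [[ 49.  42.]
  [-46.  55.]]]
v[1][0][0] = 49.0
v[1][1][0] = -46.0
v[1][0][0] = 49.0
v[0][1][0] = 36.0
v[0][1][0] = 36.0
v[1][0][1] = 42.0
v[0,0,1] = -90.0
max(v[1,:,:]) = 55.0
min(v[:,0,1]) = -90.0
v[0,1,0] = 36.0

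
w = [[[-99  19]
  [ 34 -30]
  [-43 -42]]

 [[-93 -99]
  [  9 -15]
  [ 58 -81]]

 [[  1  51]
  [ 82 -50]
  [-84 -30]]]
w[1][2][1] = -81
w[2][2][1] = -30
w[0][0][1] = 19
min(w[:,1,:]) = -50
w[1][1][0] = 9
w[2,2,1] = -30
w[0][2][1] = -42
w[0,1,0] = 34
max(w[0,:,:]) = 34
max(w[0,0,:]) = 19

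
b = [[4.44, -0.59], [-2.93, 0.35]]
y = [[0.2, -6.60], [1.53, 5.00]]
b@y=[[-0.01, -32.25], [-0.05, 21.09]]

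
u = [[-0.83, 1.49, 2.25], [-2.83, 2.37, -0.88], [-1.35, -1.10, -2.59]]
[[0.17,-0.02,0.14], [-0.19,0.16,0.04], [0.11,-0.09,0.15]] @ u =[[-0.27,0.05,0.04], [-0.35,0.05,-0.67], [-0.04,-0.21,-0.06]]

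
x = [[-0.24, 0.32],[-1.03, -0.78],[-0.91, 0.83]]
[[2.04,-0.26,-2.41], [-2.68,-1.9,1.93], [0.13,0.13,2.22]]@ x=[[1.97,-1.14], [0.84,2.23], [-2.19,1.78]]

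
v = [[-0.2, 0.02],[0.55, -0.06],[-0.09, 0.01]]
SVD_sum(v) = [[-0.2,0.02], [0.55,-0.06], [-0.09,0.01]] + [[-0.0, -0.0], [-0.00, -0.0], [0.00, 0.0]]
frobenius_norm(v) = 0.60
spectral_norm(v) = 0.60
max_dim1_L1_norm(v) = 0.61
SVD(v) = [[-0.34, -0.94],[0.93, -0.31],[-0.15, 0.16]] @ diag([0.5955644715118568, 0.0017205443333359897]) @ [[0.99, -0.11], [0.11, 0.99]]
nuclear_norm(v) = 0.60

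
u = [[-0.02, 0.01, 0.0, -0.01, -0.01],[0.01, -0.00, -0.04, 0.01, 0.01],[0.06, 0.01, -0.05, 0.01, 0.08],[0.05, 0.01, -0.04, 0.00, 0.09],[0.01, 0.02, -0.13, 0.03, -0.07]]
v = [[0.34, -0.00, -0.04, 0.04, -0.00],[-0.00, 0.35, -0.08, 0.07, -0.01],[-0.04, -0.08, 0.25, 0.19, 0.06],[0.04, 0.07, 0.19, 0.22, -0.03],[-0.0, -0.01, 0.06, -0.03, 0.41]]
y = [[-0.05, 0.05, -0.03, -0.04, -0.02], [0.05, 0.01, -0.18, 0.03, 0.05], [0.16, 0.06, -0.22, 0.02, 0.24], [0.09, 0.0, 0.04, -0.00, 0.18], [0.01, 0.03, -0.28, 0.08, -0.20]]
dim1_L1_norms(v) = [0.42, 0.51, 0.62, 0.55, 0.51]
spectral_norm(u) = 0.17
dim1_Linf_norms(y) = [0.05, 0.18, 0.24, 0.18, 0.28]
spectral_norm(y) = 0.44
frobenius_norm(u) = 0.23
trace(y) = -0.46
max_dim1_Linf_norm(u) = 0.13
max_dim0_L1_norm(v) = 0.62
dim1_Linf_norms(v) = [0.34, 0.35, 0.25, 0.22, 0.41]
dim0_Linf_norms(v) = [0.34, 0.35, 0.25, 0.22, 0.41]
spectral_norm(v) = 0.46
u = v @ y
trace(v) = 1.57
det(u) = -0.00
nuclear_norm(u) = 0.35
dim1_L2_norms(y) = [0.09, 0.2, 0.37, 0.21, 0.35]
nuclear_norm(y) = 0.95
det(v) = -0.00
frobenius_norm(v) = 0.79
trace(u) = -0.14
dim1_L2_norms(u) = [0.03, 0.04, 0.11, 0.11, 0.15]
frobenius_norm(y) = 0.59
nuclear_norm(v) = 1.58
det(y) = 0.00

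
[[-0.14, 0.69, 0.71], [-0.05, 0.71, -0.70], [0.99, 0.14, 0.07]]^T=[[-0.14, -0.05, 0.99], [0.69, 0.71, 0.14], [0.71, -0.7, 0.07]]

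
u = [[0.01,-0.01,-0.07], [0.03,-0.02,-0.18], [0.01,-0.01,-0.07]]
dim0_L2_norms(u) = [0.03, 0.02, 0.21]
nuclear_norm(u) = 0.21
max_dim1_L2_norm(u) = 0.18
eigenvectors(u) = [[0.36, 0.78, 0.15], [0.86, -0.59, -0.98], [0.36, 0.2, 0.15]]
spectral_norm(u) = 0.21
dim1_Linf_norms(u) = [0.07, 0.18, 0.07]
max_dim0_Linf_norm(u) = 0.18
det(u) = 0.00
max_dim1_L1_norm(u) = 0.23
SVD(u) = [[-0.34, 0.62, -0.71], [-0.88, -0.48, 0.00], [-0.34, 0.62, 0.71]] @ diag([0.2094949920635853, 0.003442136005207836, 4.239493619172698e-18]) @ [[-0.16, 0.12, 0.98], [-0.6, -0.80, -0.0], [0.78, -0.59, 0.2]]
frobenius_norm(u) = 0.21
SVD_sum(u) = [[0.01,-0.01,-0.07], [0.03,-0.02,-0.18], [0.01,-0.01,-0.07]] + [[-0.00, -0.0, -0.00], [0.00, 0.0, 0.0], [-0.0, -0.00, -0.0]] + [[-0.0, 0.0, -0.00], [0.0, -0.0, 0.0], [0.00, -0.00, 0.0]]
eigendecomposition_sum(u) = [[0.01,-0.01,-0.07], [0.03,-0.02,-0.17], [0.01,-0.01,-0.07]] + [[0.0,0.0,-0.00], [-0.0,-0.0,0.0], [0.0,0.0,-0.00]] + [[-0.0,  -0.0,  0.00],  [0.0,  0.0,  -0.01],  [-0.00,  -0.00,  0.0]]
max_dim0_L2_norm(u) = 0.21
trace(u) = -0.08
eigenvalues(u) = [-0.08, 0.0, 0.0]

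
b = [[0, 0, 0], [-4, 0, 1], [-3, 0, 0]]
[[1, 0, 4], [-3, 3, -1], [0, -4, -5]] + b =[[1, 0, 4], [-7, 3, 0], [-3, -4, -5]]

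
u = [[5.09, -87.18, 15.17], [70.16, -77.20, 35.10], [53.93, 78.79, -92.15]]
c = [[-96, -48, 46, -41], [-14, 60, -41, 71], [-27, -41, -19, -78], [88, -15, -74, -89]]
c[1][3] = 71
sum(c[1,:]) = 76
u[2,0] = 53.93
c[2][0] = -27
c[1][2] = -41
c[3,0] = 88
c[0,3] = -41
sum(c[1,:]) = 76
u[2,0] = 53.93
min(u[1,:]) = -77.2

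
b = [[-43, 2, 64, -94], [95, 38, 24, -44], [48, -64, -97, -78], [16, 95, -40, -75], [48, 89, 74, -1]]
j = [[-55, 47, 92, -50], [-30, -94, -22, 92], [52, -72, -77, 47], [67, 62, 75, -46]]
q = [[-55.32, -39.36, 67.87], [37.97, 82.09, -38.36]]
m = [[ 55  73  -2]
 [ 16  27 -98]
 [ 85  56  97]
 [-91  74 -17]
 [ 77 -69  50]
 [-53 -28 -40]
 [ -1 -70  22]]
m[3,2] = -17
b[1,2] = 24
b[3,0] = 16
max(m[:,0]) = 85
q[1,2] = -38.36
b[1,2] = 24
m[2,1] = 56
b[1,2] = 24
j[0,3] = -50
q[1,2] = -38.36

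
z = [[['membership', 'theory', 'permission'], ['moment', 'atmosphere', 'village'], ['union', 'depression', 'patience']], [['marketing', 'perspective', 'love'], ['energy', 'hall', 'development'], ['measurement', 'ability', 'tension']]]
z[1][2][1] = 'ability'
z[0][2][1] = 'depression'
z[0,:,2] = ['permission', 'village', 'patience']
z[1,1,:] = ['energy', 'hall', 'development']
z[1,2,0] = 'measurement'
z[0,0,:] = ['membership', 'theory', 'permission']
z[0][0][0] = 'membership'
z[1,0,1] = 'perspective'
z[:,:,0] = [['membership', 'moment', 'union'], ['marketing', 'energy', 'measurement']]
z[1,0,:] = ['marketing', 'perspective', 'love']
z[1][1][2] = 'development'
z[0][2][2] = 'patience'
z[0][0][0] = 'membership'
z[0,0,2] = 'permission'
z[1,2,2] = 'tension'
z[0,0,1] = 'theory'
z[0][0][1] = 'theory'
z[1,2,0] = 'measurement'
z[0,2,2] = 'patience'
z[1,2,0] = 'measurement'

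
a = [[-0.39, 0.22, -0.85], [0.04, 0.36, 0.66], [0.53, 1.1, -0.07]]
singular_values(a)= [1.28, 1.11, 0.35]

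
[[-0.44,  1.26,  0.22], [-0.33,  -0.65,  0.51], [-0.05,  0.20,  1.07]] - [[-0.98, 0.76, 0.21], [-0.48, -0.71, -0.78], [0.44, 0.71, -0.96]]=[[0.54, 0.5, 0.01], [0.15, 0.06, 1.29], [-0.49, -0.51, 2.03]]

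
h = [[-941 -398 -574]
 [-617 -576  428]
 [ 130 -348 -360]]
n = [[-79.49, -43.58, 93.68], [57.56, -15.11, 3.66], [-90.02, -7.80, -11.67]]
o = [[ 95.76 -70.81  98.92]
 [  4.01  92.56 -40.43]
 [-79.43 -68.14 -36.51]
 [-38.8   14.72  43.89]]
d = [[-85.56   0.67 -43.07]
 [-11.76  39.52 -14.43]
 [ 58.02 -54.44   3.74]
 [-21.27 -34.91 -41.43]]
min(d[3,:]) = -41.43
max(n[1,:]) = 57.56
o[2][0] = -79.43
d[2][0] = 58.02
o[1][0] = 4.01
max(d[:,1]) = 39.52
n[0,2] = 93.68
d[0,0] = -85.56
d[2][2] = 3.74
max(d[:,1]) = 39.52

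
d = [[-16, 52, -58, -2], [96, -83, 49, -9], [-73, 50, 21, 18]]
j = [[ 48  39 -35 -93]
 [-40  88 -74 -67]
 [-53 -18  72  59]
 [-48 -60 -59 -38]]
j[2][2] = 72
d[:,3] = [-2, -9, 18]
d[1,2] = 49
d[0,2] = -58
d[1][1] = -83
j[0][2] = -35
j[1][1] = 88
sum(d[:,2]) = 12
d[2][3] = 18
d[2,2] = 21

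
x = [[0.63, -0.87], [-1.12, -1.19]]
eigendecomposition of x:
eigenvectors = [[0.9, 0.36], [-0.45, 0.93]]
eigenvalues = [1.06, -1.62]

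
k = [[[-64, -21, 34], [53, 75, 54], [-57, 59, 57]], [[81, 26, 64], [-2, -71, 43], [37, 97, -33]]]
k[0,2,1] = 59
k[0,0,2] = 34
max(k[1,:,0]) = 81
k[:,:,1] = [[-21, 75, 59], [26, -71, 97]]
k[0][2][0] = -57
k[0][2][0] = -57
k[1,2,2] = -33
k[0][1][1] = 75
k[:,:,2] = [[34, 54, 57], [64, 43, -33]]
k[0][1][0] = 53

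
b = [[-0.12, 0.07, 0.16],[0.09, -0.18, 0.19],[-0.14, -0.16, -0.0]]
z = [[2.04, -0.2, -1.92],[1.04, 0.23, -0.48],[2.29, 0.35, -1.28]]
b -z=[[-2.16,0.27,2.08], [-0.95,-0.41,0.67], [-2.43,-0.51,1.28]]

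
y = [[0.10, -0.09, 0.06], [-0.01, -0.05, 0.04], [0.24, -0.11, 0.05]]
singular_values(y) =[0.3, 0.08, 0.0]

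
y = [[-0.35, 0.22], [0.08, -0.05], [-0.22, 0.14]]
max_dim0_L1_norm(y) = 0.65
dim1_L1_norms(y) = [0.57, 0.13, 0.36]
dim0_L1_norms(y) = [0.65, 0.41]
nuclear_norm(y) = 0.50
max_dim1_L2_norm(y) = 0.41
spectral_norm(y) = 0.50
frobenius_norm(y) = 0.50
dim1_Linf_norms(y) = [0.35, 0.08, 0.22]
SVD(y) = [[-0.83, 0.46], [0.19, -0.29], [-0.52, -0.84]] @ diag([0.4977934766836778, 0.0012863013553513875]) @ [[0.85, -0.53], [-0.53, -0.85]]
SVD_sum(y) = [[-0.35, 0.22], [0.08, -0.05], [-0.22, 0.14]] + [[-0.00, -0.0], [0.0, 0.00], [0.00, 0.0]]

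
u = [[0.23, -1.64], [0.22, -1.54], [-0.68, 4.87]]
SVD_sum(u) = [[0.23, -1.64], [0.22, -1.54], [-0.68, 4.87]] + [[0.00,0.00], [0.0,0.00], [0.00,0.0]]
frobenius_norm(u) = 5.42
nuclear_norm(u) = 5.42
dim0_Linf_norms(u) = [0.68, 4.87]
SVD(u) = [[-0.31, -0.1], [-0.29, -0.94], [0.91, -0.33]] @ diag([5.416805122753268, 0.0047182744692486085]) @ [[-0.14, 0.99], [-0.99, -0.14]]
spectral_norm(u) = 5.42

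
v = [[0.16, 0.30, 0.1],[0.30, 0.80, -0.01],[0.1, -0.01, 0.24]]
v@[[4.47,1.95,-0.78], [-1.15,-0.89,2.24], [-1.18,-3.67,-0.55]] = [[0.25, -0.32, 0.49], [0.43, -0.09, 1.56], [0.18, -0.68, -0.23]]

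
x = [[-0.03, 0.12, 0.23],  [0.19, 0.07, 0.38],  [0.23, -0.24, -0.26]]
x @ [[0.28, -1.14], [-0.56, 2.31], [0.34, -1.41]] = [[0.0, -0.01], [0.14, -0.59], [0.11, -0.45]]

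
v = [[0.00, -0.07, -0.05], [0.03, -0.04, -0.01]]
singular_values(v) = [0.1, 0.03]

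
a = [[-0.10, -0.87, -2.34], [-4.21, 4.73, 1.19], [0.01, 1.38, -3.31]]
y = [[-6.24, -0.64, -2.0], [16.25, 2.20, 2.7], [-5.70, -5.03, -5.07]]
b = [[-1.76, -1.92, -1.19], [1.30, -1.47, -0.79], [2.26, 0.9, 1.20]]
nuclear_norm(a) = 11.67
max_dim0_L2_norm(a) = 5.0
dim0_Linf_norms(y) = [16.25, 5.03, 5.07]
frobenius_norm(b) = 4.48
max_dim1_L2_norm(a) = 6.44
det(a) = 27.55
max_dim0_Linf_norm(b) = 2.26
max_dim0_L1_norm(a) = 6.98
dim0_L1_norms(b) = [5.32, 4.29, 3.18]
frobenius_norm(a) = 7.79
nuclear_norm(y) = 25.43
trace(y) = -9.11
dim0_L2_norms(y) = [18.32, 5.53, 6.08]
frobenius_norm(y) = 20.08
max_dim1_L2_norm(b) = 2.86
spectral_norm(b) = 3.87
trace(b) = -2.03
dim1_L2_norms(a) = [2.5, 6.44, 3.59]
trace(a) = 1.32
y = a @ b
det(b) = 2.93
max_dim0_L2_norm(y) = 18.32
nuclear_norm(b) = 6.43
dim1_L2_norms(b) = [2.86, 2.12, 2.71]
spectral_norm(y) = 19.35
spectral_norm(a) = 6.54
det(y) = 80.37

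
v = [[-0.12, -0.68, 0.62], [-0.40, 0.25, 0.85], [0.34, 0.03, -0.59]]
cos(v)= [[0.77,0.04,0.47],[-0.1,0.83,0.24],[0.11,0.11,0.74]]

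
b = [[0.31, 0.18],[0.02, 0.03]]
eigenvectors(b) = [[1.0,-0.52], [0.07,0.85]]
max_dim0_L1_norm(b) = 0.33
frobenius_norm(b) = 0.36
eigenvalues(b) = [0.32, 0.02]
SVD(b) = [[-1.0,-0.09], [-0.09,1.00]] @ diag([0.3599294476214118, 0.015836436939706825]) @ [[-0.86, -0.51], [-0.51, 0.86]]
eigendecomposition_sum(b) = [[0.31,0.19],  [0.02,0.01]] + [[0.00,-0.01], [-0.00,0.02]]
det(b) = 0.01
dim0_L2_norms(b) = [0.31, 0.18]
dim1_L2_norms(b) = [0.36, 0.04]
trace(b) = 0.34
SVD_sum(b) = [[0.31, 0.18], [0.03, 0.02]] + [[0.00,  -0.0],[-0.01,  0.01]]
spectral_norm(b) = 0.36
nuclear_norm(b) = 0.38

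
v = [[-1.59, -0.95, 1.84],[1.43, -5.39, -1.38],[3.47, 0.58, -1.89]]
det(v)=20.452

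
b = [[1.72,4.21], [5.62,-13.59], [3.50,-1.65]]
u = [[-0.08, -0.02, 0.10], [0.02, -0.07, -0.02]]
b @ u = [[-0.05, -0.33, 0.09], [-0.72, 0.84, 0.83], [-0.31, 0.05, 0.38]]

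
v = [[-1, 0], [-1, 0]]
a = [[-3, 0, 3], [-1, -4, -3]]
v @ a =[[3, 0, -3], [3, 0, -3]]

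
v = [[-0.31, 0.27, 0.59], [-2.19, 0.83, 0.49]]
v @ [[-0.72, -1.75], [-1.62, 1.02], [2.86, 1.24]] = [[1.47,1.55],[1.63,5.29]]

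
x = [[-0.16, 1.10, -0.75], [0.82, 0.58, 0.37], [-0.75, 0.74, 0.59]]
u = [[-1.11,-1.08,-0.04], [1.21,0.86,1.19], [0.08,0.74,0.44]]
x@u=[[1.45,0.56,0.99], [-0.18,-0.11,0.82], [1.78,1.88,1.17]]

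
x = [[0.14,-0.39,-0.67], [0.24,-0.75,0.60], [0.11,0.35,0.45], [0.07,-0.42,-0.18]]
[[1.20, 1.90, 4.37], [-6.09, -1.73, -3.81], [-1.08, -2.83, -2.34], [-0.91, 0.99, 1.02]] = x@ [[-2.92,-6.66,2.58], [3.6,-2.19,0.76], [-4.49,-2.96,-6.43]]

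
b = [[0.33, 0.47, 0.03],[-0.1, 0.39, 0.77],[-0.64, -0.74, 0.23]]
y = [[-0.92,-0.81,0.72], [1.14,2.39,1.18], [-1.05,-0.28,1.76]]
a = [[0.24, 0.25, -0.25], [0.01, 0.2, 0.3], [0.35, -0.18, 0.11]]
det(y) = 0.03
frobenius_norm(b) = 1.45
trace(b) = 0.95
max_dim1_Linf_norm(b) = 0.77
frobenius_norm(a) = 0.69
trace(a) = 0.55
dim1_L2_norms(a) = [0.43, 0.36, 0.41]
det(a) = 0.06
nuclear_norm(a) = 1.19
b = a @ y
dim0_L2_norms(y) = [1.8, 2.54, 2.24]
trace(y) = 3.23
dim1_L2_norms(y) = [1.42, 2.9, 2.07]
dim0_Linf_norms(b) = [0.64, 0.74, 0.77]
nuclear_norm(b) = 2.03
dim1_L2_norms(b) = [0.58, 0.87, 1.01]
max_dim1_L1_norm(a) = 0.74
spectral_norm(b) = 1.16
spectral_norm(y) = 3.02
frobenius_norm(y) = 3.83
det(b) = 0.01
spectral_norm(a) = 0.44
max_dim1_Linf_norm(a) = 0.35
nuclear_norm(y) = 5.39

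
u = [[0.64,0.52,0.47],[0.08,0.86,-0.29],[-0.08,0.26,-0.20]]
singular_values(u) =[1.12, 0.77, 0.0]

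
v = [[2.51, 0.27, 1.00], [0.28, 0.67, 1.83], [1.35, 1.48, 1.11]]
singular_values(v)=[3.64, 1.59, 0.83]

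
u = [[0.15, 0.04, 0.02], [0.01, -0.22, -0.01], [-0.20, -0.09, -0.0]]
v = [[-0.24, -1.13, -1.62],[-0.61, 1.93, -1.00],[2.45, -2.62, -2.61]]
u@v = [[-0.01,-0.14,-0.34], [0.11,-0.41,0.23], [0.1,0.05,0.41]]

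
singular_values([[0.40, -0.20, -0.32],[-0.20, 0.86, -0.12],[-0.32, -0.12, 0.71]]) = [0.93, 0.91, 0.13]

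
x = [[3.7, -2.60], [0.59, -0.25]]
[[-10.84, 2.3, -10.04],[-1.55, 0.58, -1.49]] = x@[[-2.15, 1.55, -2.25], [1.11, 1.32, 0.66]]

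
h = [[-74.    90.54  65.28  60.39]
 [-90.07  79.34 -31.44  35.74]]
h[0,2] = 65.28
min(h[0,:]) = -74.0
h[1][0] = -90.07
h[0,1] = 90.54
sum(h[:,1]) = 169.88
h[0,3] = 60.39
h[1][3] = 35.74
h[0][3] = 60.39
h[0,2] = 65.28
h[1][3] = 35.74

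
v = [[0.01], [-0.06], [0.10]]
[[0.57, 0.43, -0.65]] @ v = [[-0.09]]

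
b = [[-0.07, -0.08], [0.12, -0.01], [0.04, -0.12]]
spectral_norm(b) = 0.15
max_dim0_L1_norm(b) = 0.23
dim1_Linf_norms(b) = [0.08, 0.12, 0.12]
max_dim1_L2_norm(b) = 0.13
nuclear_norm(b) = 0.29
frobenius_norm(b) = 0.20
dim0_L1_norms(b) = [0.23, 0.21]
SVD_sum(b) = [[0.01,-0.01], [0.06,-0.07], [0.08,-0.08]] + [[-0.08, -0.07],[0.06, 0.06],[-0.04, -0.04]]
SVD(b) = [[0.05, -0.74],  [0.63, 0.54],  [0.78, -0.40]] @ diag([0.14594519519326427, 0.1431782106327635]) @ [[0.71,  -0.71], [0.71,  0.71]]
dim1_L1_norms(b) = [0.15, 0.13, 0.16]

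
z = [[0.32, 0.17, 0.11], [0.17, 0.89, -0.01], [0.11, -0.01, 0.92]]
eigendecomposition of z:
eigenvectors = [[-0.95, 0.29, -0.08], [0.26, 0.64, -0.72], [0.16, 0.71, 0.69]]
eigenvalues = [0.26, 0.96, 0.92]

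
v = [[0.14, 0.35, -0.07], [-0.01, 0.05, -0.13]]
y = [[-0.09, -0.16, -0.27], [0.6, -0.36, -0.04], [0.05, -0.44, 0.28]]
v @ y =[[0.19, -0.12, -0.07], [0.02, 0.04, -0.04]]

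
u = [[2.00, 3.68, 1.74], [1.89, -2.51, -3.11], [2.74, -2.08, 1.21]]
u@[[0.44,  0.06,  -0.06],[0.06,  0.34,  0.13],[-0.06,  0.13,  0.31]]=[[1.0, 1.6, 0.90], [0.87, -1.14, -1.4], [1.01, -0.39, -0.06]]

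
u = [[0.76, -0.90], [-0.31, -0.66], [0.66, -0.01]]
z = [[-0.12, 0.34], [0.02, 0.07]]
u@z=[[-0.11, 0.2], [0.02, -0.15], [-0.08, 0.22]]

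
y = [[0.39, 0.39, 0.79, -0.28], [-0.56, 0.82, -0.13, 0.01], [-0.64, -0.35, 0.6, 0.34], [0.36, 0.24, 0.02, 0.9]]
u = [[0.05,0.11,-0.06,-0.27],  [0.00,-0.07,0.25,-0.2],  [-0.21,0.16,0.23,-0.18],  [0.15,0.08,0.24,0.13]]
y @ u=[[-0.19, 0.12, 0.19, -0.36], [0.00, -0.14, 0.21, 0.01], [-0.11, 0.08, 0.17, 0.18], [0.15, 0.1, 0.26, -0.03]]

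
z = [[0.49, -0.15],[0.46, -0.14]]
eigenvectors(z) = [[0.73,0.29], [0.69,0.96]]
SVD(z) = [[-0.73, -0.68],  [-0.68, 0.73]] @ diag([0.7027088130811839, 0.0005692258195056887]) @ [[-0.96, 0.29], [0.29, 0.96]]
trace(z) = 0.35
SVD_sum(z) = [[0.49, -0.15], [0.46, -0.14]] + [[-0.00, -0.0],[0.0, 0.0]]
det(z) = 0.00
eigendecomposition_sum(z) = [[0.49, -0.15], [0.46, -0.14]] + [[-0.00, 0.00],[-0.00, 0.00]]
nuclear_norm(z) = 0.70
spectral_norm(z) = 0.70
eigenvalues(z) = [0.35, 0.0]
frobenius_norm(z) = 0.70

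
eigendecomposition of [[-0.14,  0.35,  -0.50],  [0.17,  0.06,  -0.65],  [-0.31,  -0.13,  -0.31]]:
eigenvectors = [[0.62, 0.28, 0.29], [0.7, -0.84, 0.66], [-0.34, -0.47, 0.70]]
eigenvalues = [0.53, -0.36, -0.56]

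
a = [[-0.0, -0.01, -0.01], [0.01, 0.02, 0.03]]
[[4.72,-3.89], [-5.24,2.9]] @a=[[-0.04, -0.12, -0.16],[0.03, 0.11, 0.14]]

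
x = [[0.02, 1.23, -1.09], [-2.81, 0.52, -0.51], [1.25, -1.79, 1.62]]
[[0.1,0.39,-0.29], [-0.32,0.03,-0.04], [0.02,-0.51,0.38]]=x @ [[0.13, 0.05, -0.03], [0.05, 0.24, -0.09], [-0.03, -0.09, 0.16]]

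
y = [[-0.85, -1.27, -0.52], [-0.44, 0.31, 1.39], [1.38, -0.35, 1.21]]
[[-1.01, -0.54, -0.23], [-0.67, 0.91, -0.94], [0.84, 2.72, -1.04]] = y @ [[0.91, 0.88, 0.04], [0.29, -0.6, 0.47], [-0.26, 1.07, -0.77]]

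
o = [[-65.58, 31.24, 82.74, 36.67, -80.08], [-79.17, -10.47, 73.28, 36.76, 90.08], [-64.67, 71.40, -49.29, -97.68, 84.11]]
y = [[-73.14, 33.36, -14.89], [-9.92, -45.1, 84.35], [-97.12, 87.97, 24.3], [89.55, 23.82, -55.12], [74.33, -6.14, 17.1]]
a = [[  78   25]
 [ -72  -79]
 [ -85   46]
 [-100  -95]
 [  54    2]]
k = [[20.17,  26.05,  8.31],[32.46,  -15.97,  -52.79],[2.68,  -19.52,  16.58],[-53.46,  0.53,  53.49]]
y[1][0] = -9.92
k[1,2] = -52.79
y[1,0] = -9.92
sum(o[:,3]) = -24.25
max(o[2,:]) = 84.11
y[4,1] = -6.14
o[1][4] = 90.08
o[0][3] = 36.67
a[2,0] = -85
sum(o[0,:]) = 4.989999999999995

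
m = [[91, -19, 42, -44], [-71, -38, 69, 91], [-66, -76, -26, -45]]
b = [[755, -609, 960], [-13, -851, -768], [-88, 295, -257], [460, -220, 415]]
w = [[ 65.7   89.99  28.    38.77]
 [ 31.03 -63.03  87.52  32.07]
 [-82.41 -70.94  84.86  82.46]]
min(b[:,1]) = -851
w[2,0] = -82.41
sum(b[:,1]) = -1385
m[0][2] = 42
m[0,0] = 91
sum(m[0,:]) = 70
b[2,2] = -257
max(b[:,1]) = 295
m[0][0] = 91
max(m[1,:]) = 91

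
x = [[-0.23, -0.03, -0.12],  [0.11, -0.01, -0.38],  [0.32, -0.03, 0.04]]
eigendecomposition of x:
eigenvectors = [[-0.04-0.37j, (-0.04+0.37j), (-0.02+0j)], [-0.82+0.00j, (-0.82-0j), (-0.95+0j)], [(-0.33+0.29j), -0.33-0.29j, 0.30+0.00j]]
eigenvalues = [(-0.16+0.18j), (-0.16-0.18j), (0.11+0j)]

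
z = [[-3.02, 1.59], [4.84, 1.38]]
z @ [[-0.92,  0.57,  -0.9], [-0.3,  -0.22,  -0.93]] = [[2.3, -2.07, 1.24], [-4.87, 2.46, -5.64]]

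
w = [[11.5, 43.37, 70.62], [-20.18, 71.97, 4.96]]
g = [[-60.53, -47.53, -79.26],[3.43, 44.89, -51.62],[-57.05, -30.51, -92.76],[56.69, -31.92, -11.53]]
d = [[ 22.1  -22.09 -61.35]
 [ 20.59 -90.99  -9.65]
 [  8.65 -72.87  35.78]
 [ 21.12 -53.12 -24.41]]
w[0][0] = 11.5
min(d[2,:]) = -72.87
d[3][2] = -24.41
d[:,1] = [-22.09, -90.99, -72.87, -53.12]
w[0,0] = 11.5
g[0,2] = -79.26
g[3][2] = -11.53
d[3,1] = -53.12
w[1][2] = 4.96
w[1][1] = 71.97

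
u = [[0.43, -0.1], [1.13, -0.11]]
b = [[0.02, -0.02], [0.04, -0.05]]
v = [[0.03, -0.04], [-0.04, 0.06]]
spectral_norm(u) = 1.22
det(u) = 0.07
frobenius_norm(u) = 1.22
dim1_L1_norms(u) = [0.53, 1.24]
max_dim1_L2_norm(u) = 1.14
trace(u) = 0.32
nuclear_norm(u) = 1.27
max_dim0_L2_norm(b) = 0.05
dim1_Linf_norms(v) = [0.04, 0.06]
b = u @ v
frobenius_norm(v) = 0.09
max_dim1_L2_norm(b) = 0.06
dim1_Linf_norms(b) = [0.02, 0.05]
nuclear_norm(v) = 0.09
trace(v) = 0.09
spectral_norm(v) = 0.09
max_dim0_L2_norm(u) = 1.21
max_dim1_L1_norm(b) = 0.09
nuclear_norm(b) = 0.07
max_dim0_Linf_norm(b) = 0.05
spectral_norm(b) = 0.07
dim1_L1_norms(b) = [0.04, 0.09]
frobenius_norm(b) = 0.07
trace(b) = -0.03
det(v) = 0.00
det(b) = -0.00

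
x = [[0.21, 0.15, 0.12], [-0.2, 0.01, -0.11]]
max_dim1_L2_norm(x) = 0.28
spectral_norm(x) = 0.35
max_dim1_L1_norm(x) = 0.48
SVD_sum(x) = [[0.23, 0.09, 0.13], [-0.18, -0.07, -0.1]] + [[-0.02, 0.06, -0.01], [-0.02, 0.08, -0.01]]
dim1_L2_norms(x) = [0.28, 0.23]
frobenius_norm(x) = 0.36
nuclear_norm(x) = 0.45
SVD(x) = [[-0.79, 0.61], [0.61, 0.79]] @ diag([0.3495671783224554, 0.10489417447921834]) @ [[-0.82, -0.32, -0.46], [-0.29, 0.95, -0.14]]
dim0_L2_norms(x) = [0.29, 0.15, 0.16]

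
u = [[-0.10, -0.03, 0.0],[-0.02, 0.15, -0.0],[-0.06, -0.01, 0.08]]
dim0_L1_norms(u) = [0.18, 0.19, 0.08]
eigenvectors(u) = [[0.00, -0.12, 0.95],[0.00, 0.99, 0.07],[1.00, -0.04, 0.32]]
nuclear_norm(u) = 0.34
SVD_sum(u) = [[-0.00, -0.04, 0.0], [0.01, 0.15, -0.01], [-0.00, -0.02, 0.00]] + [[-0.08, 0.01, 0.04], [-0.03, 0.00, 0.02], [-0.08, 0.01, 0.04]] + [[-0.02, -0.0, -0.04], [-0.00, -0.00, -0.0], [0.02, 0.0, 0.04]]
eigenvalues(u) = [0.08, 0.15, -0.1]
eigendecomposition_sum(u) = [[0.0, 0.0, 0.00],[0.0, 0.00, 0.00],[-0.03, 0.0, 0.08]] + [[0.00, -0.02, 0.0], [-0.01, 0.15, 0.00], [0.00, -0.01, 0.00]] + [[-0.1, -0.01, -0.0], [-0.01, -0.0, -0.0], [-0.03, -0.00, -0.00]]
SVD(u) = [[-0.26, -0.67, -0.69],[0.96, -0.28, -0.08],[-0.14, -0.68, 0.72]] @ diag([0.1536846263481431, 0.1273341973718621, 0.06377333144736365]) @ [[0.10, 0.99, -0.07], [0.9, -0.12, -0.43], [0.43, 0.02, 0.90]]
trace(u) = 0.13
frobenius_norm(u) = 0.21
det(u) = -0.00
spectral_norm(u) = 0.15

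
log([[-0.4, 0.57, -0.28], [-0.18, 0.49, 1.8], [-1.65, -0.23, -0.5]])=[[(0.24+1.43j), (0.37-0.3j), (0.42+0.96j)], [-1.46-1.71j, (0.39+0.36j), 1.03-1.15j], [-0.24+2.01j, (-0.56-0.42j), 0.09+1.36j]]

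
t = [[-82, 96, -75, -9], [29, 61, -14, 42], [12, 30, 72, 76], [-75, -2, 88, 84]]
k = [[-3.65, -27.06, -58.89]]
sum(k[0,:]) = -89.6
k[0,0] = -3.65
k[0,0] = -3.65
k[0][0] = -3.65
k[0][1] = -27.06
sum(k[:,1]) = -27.06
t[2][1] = 30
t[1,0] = 29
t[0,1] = 96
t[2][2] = 72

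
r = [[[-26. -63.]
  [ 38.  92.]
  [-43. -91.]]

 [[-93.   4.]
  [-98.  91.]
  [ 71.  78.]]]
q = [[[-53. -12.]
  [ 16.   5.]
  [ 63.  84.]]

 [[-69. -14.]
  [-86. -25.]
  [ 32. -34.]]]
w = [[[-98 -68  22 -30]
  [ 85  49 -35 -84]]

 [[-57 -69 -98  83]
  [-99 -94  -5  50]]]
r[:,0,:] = [[-26.0, -63.0], [-93.0, 4.0]]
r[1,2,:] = [71.0, 78.0]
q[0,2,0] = 63.0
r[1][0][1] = 4.0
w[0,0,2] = 22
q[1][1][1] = -25.0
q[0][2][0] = 63.0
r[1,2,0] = 71.0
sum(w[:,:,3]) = 19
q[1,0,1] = -14.0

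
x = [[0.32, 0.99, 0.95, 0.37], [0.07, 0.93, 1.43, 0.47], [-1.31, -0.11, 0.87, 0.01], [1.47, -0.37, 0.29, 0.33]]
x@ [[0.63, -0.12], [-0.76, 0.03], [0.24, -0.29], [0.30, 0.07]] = [[-0.21, -0.26], [-0.18, -0.36], [-0.53, -0.10], [1.38, -0.25]]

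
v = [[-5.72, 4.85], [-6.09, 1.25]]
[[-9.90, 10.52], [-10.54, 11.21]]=v @ [[1.73, -1.84], [0.00, -0.00]]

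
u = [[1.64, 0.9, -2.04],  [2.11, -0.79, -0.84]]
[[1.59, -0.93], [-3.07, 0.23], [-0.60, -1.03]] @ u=[[0.65,2.17,-2.46], [-4.55,-2.94,6.07], [-3.16,0.27,2.09]]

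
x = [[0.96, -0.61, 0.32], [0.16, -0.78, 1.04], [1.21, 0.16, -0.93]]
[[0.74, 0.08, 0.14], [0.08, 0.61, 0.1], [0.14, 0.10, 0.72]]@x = [[0.89, -0.49, 0.19], [0.3, -0.51, 0.57], [1.02, -0.05, -0.52]]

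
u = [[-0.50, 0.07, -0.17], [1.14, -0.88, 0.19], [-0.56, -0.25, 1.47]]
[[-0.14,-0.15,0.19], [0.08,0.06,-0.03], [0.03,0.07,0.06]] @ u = [[-0.21, 0.07, 0.27], [0.05, -0.04, -0.05], [0.03, -0.07, 0.10]]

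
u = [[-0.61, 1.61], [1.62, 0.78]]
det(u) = -3.084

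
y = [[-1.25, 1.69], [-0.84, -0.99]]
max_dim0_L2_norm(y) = 1.96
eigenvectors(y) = [[(0.82+0j), 0.82-0.00j], [(0.06+0.57j), 0.06-0.57j]]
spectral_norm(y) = 2.13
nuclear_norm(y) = 3.38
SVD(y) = [[-0.98,0.21], [0.21,0.98]] @ diag([2.134001400283942, 1.2451257059374266]) @ [[0.49, -0.87], [-0.87, -0.49]]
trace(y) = -2.24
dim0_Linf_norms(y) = [1.25, 1.69]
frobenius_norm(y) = 2.47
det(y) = 2.66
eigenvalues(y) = [(-1.12+1.18j), (-1.12-1.18j)]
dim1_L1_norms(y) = [2.94, 1.83]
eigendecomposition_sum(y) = [[-0.62+0.53j,(0.84+0.8j)], [-0.42-0.40j,-0.50+0.65j]] + [[(-0.62-0.53j),  0.84-0.80j],[(-0.42+0.4j),  (-0.5-0.65j)]]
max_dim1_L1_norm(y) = 2.94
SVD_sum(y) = [[-1.02,1.82], [0.22,-0.4]] + [[-0.23, -0.13], [-1.06, -0.59]]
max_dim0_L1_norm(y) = 2.68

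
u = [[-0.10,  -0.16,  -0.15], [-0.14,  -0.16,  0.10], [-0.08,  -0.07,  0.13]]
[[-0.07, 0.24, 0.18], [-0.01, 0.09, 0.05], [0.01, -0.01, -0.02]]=u@[[1.26,  -0.51,  -0.68], [-0.75,  -0.53,  -0.09], [0.42,  -0.67,  -0.62]]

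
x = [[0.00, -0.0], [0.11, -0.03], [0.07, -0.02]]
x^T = [[0.0, 0.11, 0.07], [-0.0, -0.03, -0.02]]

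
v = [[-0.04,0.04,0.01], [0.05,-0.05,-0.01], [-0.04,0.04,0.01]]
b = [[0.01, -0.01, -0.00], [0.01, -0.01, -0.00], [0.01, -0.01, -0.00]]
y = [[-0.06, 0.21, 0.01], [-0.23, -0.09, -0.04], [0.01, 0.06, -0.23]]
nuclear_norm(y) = 0.70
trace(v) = -0.08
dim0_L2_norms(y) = [0.24, 0.24, 0.23]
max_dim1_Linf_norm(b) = 0.01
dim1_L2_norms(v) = [0.06, 0.07, 0.06]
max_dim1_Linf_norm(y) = 0.23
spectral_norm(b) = 0.02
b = y @ v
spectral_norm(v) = 0.11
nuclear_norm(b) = 0.02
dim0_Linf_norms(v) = [0.05, 0.05, 0.01]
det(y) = -0.01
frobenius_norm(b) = 0.02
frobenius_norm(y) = 0.41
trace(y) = -0.38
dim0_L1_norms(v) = [0.13, 0.13, 0.03]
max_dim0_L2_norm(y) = 0.24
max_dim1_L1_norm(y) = 0.36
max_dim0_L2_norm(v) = 0.08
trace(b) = 0.00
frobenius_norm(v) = 0.11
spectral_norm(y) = 0.26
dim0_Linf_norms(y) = [0.23, 0.21, 0.23]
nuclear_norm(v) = 0.11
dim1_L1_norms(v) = [0.09, 0.11, 0.09]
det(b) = 0.00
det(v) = -0.00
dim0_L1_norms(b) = [0.03, 0.03, 0.0]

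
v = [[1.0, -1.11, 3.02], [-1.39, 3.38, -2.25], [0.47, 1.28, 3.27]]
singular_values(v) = [5.59, 3.34, 0.01]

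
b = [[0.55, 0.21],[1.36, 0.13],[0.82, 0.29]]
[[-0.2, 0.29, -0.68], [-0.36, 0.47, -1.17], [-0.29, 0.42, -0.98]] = b @ [[-0.23,0.28,-0.74], [-0.36,0.65,-1.29]]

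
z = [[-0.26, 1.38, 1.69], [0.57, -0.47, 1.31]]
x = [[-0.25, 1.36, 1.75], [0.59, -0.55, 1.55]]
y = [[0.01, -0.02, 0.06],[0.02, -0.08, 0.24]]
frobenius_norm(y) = 0.26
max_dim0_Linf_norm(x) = 1.75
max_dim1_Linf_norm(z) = 1.69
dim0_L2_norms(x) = [0.64, 1.47, 2.34]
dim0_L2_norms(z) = [0.63, 1.46, 2.14]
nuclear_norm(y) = 0.27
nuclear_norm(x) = 3.86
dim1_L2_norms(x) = [2.23, 1.75]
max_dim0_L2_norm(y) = 0.25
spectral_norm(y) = 0.26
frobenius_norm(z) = 2.66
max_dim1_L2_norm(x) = 2.23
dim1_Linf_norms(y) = [0.06, 0.24]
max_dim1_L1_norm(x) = 3.36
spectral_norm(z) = 2.34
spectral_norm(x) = 2.46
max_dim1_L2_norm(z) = 2.2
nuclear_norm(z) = 3.61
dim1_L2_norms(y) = [0.06, 0.25]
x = y + z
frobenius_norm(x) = 2.83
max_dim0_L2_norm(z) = 2.14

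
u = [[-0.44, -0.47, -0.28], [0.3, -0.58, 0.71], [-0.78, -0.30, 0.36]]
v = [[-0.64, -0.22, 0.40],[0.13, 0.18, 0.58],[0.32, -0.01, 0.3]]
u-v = [[0.2,  -0.25,  -0.68], [0.17,  -0.76,  0.13], [-1.10,  -0.29,  0.06]]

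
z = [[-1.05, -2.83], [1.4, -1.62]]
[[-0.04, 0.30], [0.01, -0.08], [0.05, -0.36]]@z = [[0.46,-0.37], [-0.12,0.1], [-0.56,0.44]]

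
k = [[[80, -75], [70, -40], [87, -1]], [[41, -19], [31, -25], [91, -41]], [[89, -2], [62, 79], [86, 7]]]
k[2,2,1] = 7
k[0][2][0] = 87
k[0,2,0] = 87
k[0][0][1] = -75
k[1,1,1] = -25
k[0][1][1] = -40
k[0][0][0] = 80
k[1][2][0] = 91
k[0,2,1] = -1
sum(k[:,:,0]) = 637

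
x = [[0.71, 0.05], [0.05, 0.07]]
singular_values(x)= [0.71, 0.07]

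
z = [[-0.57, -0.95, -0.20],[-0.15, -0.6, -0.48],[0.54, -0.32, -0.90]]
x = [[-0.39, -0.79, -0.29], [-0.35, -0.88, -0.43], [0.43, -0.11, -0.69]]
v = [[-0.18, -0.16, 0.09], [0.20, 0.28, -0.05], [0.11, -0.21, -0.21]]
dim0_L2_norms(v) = [0.29, 0.38, 0.23]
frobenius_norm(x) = 1.62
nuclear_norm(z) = 2.51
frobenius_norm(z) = 1.76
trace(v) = -0.11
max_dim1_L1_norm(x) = 1.66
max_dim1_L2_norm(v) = 0.35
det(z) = 0.08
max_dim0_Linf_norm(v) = 0.28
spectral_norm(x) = 1.41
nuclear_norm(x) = 2.20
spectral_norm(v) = 0.43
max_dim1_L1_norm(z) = 1.76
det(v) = 0.00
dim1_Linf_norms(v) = [0.18, 0.28, 0.21]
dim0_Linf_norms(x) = [0.43, 0.88, 0.69]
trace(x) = -1.96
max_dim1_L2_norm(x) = 1.04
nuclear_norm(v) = 0.75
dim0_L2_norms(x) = [0.68, 1.19, 0.86]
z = v + x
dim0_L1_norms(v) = [0.49, 0.65, 0.35]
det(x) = -0.00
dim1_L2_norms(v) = [0.26, 0.35, 0.32]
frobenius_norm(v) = 0.54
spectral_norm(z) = 1.42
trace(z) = -2.07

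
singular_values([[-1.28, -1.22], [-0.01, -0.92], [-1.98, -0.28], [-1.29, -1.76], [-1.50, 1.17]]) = [3.33, 2.29]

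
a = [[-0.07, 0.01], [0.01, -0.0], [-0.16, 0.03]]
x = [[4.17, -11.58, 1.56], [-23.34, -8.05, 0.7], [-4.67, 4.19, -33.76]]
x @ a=[[-0.66, 0.09], [1.44, -0.21], [5.77, -1.06]]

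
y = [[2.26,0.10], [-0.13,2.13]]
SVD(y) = [[-0.99, 0.14], [0.14, 0.99]] @ diag([2.2647187843539585, 2.131302143712695]) @ [[-1.00, 0.09],[0.09, 1.00]]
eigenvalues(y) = [(2.19+0.09j), (2.19-0.09j)]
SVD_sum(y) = [[2.23, -0.2], [-0.31, 0.03]] + [[0.03, 0.3], [0.18, 2.10]]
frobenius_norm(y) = 3.11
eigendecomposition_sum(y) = [[1.13-0.71j,(0.05-1.17j)], [(-0.06+1.52j),(1.06+0.81j)]] + [[1.13+0.71j, 0.05+1.17j],[(-0.06-1.52j), (1.06-0.81j)]]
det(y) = 4.83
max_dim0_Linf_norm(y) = 2.26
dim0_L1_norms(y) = [2.39, 2.23]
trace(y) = 4.39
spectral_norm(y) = 2.26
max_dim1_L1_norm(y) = 2.36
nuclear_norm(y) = 4.40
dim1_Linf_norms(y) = [2.26, 2.13]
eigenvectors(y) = [[(-0.38-0.54j), (-0.38+0.54j)],[(0.75+0j), 0.75-0.00j]]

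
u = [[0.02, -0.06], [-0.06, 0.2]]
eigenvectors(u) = [[-0.96, 0.29],[-0.29, -0.96]]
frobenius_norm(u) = 0.22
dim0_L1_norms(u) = [0.08, 0.26]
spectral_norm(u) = 0.22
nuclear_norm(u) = 0.22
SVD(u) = [[-0.29, 0.96],[0.96, 0.29]] @ diag([0.21816653826391966, 0.001833461736080335]) @ [[-0.29,0.96], [0.96,0.29]]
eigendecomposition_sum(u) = [[0.00, 0.0],[0.0, 0.0]] + [[0.02, -0.06], [-0.06, 0.2]]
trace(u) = 0.22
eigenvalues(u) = [0.0, 0.22]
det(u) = 0.00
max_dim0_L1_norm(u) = 0.26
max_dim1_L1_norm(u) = 0.26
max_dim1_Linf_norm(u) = 0.2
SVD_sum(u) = [[0.02, -0.06],[-0.06, 0.20]] + [[0.0, 0.0], [0.00, 0.00]]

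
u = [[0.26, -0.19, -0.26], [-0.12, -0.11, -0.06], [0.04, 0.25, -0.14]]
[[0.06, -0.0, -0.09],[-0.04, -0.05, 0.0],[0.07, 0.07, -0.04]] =u @ [[0.21,0.18,-0.14], [0.18,0.27,0.00], [-0.14,0.0,0.21]]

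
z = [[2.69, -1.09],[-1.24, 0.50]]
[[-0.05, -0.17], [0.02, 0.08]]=z @[[-0.07,-0.14], [-0.13,-0.19]]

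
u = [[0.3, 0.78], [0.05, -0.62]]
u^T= [[0.30,0.05], [0.78,-0.62]]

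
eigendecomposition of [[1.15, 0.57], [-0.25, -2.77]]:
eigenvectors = [[1.0, -0.15], [-0.06, 0.99]]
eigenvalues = [1.11, -2.73]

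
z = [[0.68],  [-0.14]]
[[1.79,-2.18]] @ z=[[1.52]]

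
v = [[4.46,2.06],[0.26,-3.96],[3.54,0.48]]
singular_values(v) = [6.16, 3.83]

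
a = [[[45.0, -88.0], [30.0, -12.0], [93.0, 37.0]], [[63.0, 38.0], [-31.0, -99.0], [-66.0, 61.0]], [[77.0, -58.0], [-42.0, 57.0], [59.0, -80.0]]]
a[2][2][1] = -80.0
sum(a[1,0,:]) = 101.0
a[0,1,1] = -12.0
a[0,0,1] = -88.0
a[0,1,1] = -12.0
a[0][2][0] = 93.0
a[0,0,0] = 45.0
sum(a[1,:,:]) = -34.0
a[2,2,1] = -80.0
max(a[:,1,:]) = 57.0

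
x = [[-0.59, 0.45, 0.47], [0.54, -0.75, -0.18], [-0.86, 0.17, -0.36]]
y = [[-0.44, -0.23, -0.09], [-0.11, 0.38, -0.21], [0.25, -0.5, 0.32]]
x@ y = [[0.33, 0.07, 0.11], [-0.20, -0.32, 0.05], [0.27, 0.44, -0.07]]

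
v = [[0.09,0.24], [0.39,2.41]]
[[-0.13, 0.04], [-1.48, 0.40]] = v @ [[0.34, -0.09], [-0.67, 0.18]]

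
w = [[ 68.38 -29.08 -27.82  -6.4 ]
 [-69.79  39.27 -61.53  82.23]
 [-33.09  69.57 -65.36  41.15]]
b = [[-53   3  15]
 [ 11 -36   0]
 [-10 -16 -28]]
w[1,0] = -69.79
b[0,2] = 15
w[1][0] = -69.79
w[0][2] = -27.82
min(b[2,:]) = -28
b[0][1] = 3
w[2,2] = -65.36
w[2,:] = [-33.09, 69.57, -65.36, 41.15]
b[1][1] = -36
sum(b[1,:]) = -25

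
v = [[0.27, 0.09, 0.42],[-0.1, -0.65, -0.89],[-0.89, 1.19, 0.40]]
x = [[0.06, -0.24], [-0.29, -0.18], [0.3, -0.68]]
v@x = [[0.12, -0.37], [-0.08, 0.75], [-0.28, -0.27]]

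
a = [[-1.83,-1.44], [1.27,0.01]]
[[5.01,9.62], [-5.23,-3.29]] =a@[[-4.13, -2.56], [1.77, -3.43]]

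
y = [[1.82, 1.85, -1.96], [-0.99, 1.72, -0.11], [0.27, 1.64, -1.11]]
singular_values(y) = [3.82, 1.98, 0.15]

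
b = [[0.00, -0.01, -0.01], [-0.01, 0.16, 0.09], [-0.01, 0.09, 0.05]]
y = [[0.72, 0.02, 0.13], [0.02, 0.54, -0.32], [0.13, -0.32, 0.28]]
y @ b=[[-0.0, 0.01, 0.00], [-0.00, 0.06, 0.03], [0.0, -0.03, -0.02]]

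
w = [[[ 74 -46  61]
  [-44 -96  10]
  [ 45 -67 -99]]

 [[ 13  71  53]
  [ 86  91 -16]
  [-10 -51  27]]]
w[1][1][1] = 91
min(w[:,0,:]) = -46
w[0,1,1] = -96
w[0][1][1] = -96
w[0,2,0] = 45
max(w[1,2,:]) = 27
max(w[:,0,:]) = 74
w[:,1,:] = [[-44, -96, 10], [86, 91, -16]]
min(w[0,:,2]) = -99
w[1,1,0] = 86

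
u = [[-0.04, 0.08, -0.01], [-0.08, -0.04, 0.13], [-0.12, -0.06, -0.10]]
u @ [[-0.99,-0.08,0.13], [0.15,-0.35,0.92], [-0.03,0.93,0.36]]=[[0.05, -0.03, 0.06], [0.07, 0.14, -0.00], [0.11, -0.06, -0.11]]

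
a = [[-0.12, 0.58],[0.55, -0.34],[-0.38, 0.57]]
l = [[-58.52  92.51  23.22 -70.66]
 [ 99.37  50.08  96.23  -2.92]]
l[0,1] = 92.51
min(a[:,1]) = -0.335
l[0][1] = 92.51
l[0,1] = 92.51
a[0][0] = -0.115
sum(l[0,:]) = -13.449999999999996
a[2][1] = 0.566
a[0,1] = 0.576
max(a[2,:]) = 0.566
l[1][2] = 96.23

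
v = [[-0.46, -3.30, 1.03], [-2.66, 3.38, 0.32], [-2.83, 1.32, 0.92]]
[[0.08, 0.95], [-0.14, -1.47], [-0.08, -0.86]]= v@ [[0.03,0.30],[-0.02,-0.23],[0.03,0.32]]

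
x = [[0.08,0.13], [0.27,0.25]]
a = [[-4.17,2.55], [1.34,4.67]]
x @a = [[-0.16, 0.81], [-0.79, 1.86]]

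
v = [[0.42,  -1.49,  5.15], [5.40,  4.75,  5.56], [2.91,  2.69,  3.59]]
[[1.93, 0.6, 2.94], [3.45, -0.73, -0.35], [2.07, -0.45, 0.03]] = v @ [[0.25, 0.21, -0.16],[0.02, -0.38, -0.43],[0.36, -0.01, 0.46]]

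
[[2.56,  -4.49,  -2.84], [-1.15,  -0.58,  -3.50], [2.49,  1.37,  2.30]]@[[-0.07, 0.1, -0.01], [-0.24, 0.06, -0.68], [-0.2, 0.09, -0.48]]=[[1.47, -0.27, 4.39], [0.92, -0.46, 2.09], [-0.96, 0.54, -2.06]]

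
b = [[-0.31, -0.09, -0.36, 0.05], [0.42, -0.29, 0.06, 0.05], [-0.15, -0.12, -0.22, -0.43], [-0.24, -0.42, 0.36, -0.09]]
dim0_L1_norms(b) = [1.12, 0.92, 1.0, 0.62]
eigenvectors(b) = [[-0.15-0.36j, (-0.15+0.36j), -0.32+0.39j, -0.32-0.39j], [(-0.22-0.08j), (-0.22+0.08j), 0.63+0.00j, 0.63-0.00j], [(-0.14+0.52j), -0.14-0.52j, 0.09+0.47j, (0.09-0.47j)], [(0.71+0j), 0.71-0.00j, (0.34+0.08j), (0.34-0.08j)]]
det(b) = 0.06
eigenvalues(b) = [(0.02+0.43j), (0.02-0.43j), (-0.47+0.32j), (-0.47-0.32j)]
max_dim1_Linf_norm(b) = 0.43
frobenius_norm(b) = 1.07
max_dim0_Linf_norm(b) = 0.43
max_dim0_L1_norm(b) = 1.12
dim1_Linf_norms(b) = [0.36, 0.42, 0.43, 0.42]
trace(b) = -0.91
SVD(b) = [[-0.60, 0.02, -0.01, 0.8], [0.58, 0.11, -0.68, 0.43], [-0.53, 0.32, -0.67, -0.42], [0.13, 0.94, 0.3, 0.08]] @ diag([0.6782363700406503, 0.6254457781282371, 0.4318141390758325, 0.3273370652245849]) @ [[0.71,-0.15,0.61,0.32],[-0.38,-0.75,0.43,-0.35],[-0.59,0.35,0.51,0.52],[-0.06,-0.55,-0.43,0.71]]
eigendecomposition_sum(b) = [[0.04+0.09j, (-0.03+0.07j), (-0.05-0.07j), 0.10-0.02j], [0.06+0.02j, 0.02+0.04j, -0.05-0.01j, 0.03-0.05j], [(0.04-0.13j), (0.09-0.05j), -0.01+0.12j, (-0.13-0.06j)], [-0.18-0.00j, (-0.1-0.09j), 0.15-0.03j, (-0.03+0.18j)]] + [[(0.04-0.09j), -0.03-0.07j, -0.05+0.07j, (0.1+0.02j)], [(0.06-0.02j), 0.02-0.04j, -0.05+0.01j, 0.03+0.05j], [(0.04+0.13j), 0.09+0.05j, -0.01-0.12j, (-0.13+0.06j)], [(-0.18+0j), -0.10+0.09j, (0.15+0.03j), -0.03-0.18j]] + [[(-0.19+0j), -0.02-0.19j, -0.13-0.03j, -0.07-0.06j], [0.15+0.18j, -0.17+0.17j, 0.08+0.15j, (-0+0.12j)], [(-0.11+0.14j), (-0.15-0.1j), (-0.1+0.08j), (-0.09+0.01j)], [(0.06+0.11j), (-0.11+0.07j), (0.03+0.09j), -0.02+0.06j]] + [[-0.19-0.00j, -0.02+0.19j, -0.13+0.03j, -0.07+0.06j], [(0.15-0.18j), (-0.17-0.17j), 0.08-0.15j, (-0-0.12j)], [-0.11-0.14j, -0.15+0.10j, -0.10-0.08j, -0.09-0.01j], [(0.06-0.11j), (-0.11-0.07j), 0.03-0.09j, -0.02-0.06j]]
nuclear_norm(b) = 2.06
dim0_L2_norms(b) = [0.59, 0.53, 0.56, 0.44]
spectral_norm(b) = 0.68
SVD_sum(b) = [[-0.29,0.06,-0.25,-0.13], [0.28,-0.06,0.24,0.13], [-0.25,0.05,-0.22,-0.11], [0.06,-0.01,0.05,0.03]] + [[-0.0, -0.01, 0.01, -0.0], [-0.03, -0.05, 0.03, -0.02], [-0.08, -0.15, 0.09, -0.07], [-0.22, -0.44, 0.25, -0.20]] + [[0.0, -0.0, -0.0, -0.00], [0.17, -0.1, -0.15, -0.15], [0.17, -0.1, -0.15, -0.15], [-0.08, 0.05, 0.07, 0.07]] + [[-0.02, -0.14, -0.11, 0.19], [-0.01, -0.08, -0.06, 0.10], [0.01, 0.07, 0.06, -0.1], [-0.00, -0.01, -0.01, 0.02]]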